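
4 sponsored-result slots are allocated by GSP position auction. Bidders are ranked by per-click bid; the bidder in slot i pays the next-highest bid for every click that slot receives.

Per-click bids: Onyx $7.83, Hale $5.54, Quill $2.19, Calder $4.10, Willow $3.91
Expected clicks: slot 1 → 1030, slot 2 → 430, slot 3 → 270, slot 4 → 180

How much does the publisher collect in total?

Per-click bids in order: $7.83 (Onyx) > $5.54 (Hale) > $4.10 (Calder) > $3.91 (Willow) > $2.19 (Quill)
Slot 1: Onyx pays $5.54 × 1030 = $5706.20
Slot 2: Hale pays $4.10 × 430 = $1763.00
Slot 3: Calder pays $3.91 × 270 = $1055.70
Slot 4: Willow pays $2.19 × 180 = $394.20
Total = $8919.10

Total revenue: $8919.10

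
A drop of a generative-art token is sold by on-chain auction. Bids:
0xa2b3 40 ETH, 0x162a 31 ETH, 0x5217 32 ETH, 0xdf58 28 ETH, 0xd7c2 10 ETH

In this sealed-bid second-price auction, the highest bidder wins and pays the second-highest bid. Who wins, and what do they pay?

0xa2b3 pays 32 ETH

Bids in order: 40 (0xa2b3) > 32 (0x5217) > 31 (0x162a) > 28 (0xdf58) > 10 (0xd7c2)
Second-price: 0xa2b3 pays 0x5217's bid of 32 ETH.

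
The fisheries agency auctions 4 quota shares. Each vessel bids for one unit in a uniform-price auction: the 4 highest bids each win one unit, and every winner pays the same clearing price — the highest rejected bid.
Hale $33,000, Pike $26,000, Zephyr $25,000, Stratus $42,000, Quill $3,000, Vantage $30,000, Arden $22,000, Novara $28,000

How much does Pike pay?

Pike pays $0

Bids ranked high→low: 42,000 (Stratus), 33,000 (Hale), 30,000 (Vantage), 28,000 (Novara), 26,000 (Pike), 25,000 (Zephyr), …
Top 4: Stratus, Hale, Vantage, Novara.
First losing bid is Pike's $26,000, which sets the uniform price.
Pike does not win → pays $0.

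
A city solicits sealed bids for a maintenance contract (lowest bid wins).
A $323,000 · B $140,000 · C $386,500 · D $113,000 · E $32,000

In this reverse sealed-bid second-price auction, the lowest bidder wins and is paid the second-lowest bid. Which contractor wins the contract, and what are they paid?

E is paid $113,000

Bids in order: 32,000 (E) < 113,000 (D) < 140,000 (B) < 323,000 (A) < 386,500 (C)
Second-price: E is paid D's bid of $113,000.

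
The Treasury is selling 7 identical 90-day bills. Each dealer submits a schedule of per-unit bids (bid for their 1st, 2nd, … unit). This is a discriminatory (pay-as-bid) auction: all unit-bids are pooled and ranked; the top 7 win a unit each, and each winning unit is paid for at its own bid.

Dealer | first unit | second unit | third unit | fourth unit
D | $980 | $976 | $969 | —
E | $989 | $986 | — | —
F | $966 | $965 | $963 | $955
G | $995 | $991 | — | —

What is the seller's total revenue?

Total revenue: $6,886

Pooled unit-bids ranked (top 7): 995 (G-1), 991 (G-2), 989 (E-1), 986 (E-2), 980 (D-1), 976 (D-2), 969 (D-3)
Next rejected bid: $966 (not a price — pay-as-bid).
Each winning unit pays its own bid.
Revenue = 995 + 991 + 989 + 986 + 980 + 976 + 969 = $6,886.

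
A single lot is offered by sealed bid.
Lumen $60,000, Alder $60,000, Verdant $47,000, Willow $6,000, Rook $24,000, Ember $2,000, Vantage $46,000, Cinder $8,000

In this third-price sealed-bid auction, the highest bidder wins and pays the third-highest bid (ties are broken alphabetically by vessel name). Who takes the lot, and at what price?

Sorting bids: 60,000 (Alder) > 60,000 (Lumen) > 47,000 (Verdant) > 46,000 (Vantage) > 24,000 (Rook) > 8,000 (Cinder) > …
Tie at $60,000 → Alder wins by tie-break.
Alder wins; payment is bid #3 in the ranking = $47,000.

Alder pays $47,000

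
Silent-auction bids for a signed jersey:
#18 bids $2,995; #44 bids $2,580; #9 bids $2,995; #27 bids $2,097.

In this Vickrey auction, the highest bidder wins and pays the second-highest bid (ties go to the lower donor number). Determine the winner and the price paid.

#9 pays $2,995

Bids in order: 2,995 (#9) > 2,995 (#18) > 2,580 (#44) > 2,097 (#27)
Tie at $2,995 → #9 wins by tie-break.
#9 wins with the highest bid; price is set by the runner-up at $2,995.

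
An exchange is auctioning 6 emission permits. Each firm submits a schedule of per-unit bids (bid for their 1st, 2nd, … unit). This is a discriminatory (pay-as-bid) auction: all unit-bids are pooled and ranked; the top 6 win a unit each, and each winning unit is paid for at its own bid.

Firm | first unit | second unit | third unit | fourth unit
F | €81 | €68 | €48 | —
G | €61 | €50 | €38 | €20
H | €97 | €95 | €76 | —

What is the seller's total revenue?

All unit-bids, highest first — top 6: 97 (H-1), 95 (H-2), 81 (F-1), 76 (H-3), 68 (F-2), 61 (G-1)
Next rejected bid: €50 (not a price — pay-as-bid).
Each winning unit pays its own bid.
Revenue = 97 + 95 + 81 + 76 + 68 + 61 = €478.

Total revenue: €478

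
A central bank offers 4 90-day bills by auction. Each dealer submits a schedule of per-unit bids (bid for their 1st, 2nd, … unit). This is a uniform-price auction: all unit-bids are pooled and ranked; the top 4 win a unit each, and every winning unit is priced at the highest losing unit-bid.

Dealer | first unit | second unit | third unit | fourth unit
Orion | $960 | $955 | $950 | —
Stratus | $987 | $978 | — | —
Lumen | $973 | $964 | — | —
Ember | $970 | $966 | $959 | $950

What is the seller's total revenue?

All unit-bids, highest first — top 4: 987 (Stratus-1), 978 (Stratus-2), 973 (Lumen-1), 970 (Ember-1)
The (k+1)-th unit-bid is $966.
Allocation: Ember 1, Lumen 1, Stratus 2. Every unit priced at $966.
Revenue = 4 × 966 = $3,864.

Total revenue: $3,864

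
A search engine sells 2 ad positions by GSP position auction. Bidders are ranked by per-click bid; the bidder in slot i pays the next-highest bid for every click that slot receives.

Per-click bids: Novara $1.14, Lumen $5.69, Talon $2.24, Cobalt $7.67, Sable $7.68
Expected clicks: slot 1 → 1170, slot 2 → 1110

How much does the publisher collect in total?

Sorting advertisers: $7.68 (Sable) > $7.67 (Cobalt) > $5.69 (Lumen) > …
Slot 1: Sable pays $7.67 × 1170 = $8973.90
Slot 2: Cobalt pays $5.69 × 1110 = $6315.90
Total = $15289.80

Total revenue: $15289.80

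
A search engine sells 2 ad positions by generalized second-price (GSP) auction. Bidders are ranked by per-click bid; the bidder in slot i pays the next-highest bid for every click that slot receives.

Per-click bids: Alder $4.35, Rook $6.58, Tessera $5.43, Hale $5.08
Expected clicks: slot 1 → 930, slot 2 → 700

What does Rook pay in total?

Rook pays $5049.90

Ranked by bid: $6.58 (Rook) > $5.43 (Tessera) > $5.08 (Hale) > …
Rook holds slot 1 → pays next bid $5.43 × 930 clicks = $5049.90.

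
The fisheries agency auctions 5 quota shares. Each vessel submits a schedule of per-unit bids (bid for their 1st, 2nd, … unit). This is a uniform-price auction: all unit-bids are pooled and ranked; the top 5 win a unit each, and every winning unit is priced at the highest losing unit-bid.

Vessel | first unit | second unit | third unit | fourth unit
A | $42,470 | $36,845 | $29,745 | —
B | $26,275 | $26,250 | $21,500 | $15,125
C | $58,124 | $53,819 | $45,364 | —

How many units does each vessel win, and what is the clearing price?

A 2, C 3; clearing price $29,745

All unit-bids, highest first — top 5: 58,124 (C-1), 53,819 (C-2), 45,364 (C-3), 42,470 (A-1), 36,845 (A-2)
The (k+1)-th unit-bid is $29,745.
Allocation: A 2, C 3.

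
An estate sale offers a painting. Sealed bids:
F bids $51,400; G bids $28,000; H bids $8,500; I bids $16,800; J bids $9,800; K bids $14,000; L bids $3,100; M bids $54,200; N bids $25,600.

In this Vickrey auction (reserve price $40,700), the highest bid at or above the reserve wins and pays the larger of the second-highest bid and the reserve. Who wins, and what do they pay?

Bids ranked: 54,200 (M) > 51,400 (F) > 28,000 (G) > 25,600 (N) > 16,800 (I) > 14,000 (K) > …
M has the top bid at or above the reserve ($54,200).
max(second-highest $51,400, reserve $40,700) = $51,400; the reserve does not bind.

M pays $51,400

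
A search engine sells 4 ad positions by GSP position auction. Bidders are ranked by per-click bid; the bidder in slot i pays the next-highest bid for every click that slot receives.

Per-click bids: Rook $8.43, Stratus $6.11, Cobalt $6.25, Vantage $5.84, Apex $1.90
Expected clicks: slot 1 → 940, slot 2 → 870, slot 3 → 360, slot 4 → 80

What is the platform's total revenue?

Total revenue: $13445.10

Per-click bids in order: $8.43 (Rook) > $6.25 (Cobalt) > $6.11 (Stratus) > $5.84 (Vantage) > $1.90 (Apex)
Slot 1: Rook pays $6.25 × 940 = $5875.00
Slot 2: Cobalt pays $6.11 × 870 = $5315.70
Slot 3: Stratus pays $5.84 × 360 = $2102.40
Slot 4: Vantage pays $1.90 × 80 = $152.00
Total = $13445.10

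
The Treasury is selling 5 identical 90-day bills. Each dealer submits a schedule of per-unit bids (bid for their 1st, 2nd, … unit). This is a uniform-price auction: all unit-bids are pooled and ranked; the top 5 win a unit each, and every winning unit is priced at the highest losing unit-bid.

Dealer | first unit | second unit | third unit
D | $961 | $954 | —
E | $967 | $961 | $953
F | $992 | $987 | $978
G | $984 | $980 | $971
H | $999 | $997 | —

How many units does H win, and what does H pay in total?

H: 2 units, pays $1,960

Merging the schedules and taking the best 5: 999 (H-1), 997 (H-2), 992 (F-1), 987 (F-2), 984 (G-1)
The (k+1)-th unit-bid is $980.
H wins 2 unit(s) at $980 each.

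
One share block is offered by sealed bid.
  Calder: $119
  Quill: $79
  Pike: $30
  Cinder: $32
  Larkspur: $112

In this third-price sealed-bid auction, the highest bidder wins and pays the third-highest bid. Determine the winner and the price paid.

Bids ranked: 119 (Calder) > 112 (Larkspur) > 79 (Quill) > 32 (Cinder) > 30 (Pike)
Calder wins; payment is bid #3 in the ranking = $79.

Calder pays $79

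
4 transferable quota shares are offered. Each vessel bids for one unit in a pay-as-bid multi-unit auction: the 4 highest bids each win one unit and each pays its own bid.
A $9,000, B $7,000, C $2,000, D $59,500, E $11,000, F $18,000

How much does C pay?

C pays $0

Sorting: 59,500 (D), 18,000 (F), 11,000 (E), 9,000 (A), 7,000 (B), 2,000 (C)
The 4 highest are D, F, E, A.
C does not win → $0.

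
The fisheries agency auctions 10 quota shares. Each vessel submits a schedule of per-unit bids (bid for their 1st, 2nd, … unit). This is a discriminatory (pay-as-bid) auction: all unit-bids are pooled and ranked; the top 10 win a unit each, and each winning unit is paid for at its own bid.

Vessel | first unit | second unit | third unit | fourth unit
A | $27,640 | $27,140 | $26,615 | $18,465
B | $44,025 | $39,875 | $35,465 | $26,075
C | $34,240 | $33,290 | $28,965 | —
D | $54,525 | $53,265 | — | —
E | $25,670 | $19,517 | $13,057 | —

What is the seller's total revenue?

Merging the schedules and taking the best 10: 54,525 (D-1), 53,265 (D-2), 44,025 (B-1), 39,875 (B-2), 35,465 (B-3), 34,240 (C-1), 33,290 (C-2), 28,965 (C-3), 27,640 (A-1), 27,140 (A-2)
Next rejected bid: $26,615 (not a price — pay-as-bid).
Each winning unit pays its own bid.
Revenue = 54,525 + 53,265 + 44,025 + 39,875 + 35,465 + 34,240 + 33,290 + 28,965 + 27,640 + 27,140 = $378,430.

Total revenue: $378,430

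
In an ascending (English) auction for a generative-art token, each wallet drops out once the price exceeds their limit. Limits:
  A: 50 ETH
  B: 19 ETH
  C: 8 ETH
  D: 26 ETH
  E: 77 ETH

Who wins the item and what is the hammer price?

E wins at 50 ETH

Sorting limits: 77 (E) > 50 (A) > 26 (D) > 19 (B) > 8 (C)
Once the price passes 50 ETH, only E is left; the hammer falls at A's limit of 50 ETH.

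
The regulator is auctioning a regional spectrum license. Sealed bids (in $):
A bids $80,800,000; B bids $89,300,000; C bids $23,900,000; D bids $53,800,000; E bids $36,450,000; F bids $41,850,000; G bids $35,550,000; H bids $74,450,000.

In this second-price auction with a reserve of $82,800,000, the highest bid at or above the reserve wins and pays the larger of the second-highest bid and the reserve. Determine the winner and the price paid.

B pays $82,800,000

Sorting bids: 89,300,000 (B) > 80,800,000 (A) > 74,450,000 (H) > 53,800,000 (D) > 41,850,000 (F) > 36,450,000 (E) > …
Highest eligible bid: B at $89,300,000.
Second-highest bid $80,800,000 is below the reserve $82,800,000, so the reserve binds → payment $82,800,000.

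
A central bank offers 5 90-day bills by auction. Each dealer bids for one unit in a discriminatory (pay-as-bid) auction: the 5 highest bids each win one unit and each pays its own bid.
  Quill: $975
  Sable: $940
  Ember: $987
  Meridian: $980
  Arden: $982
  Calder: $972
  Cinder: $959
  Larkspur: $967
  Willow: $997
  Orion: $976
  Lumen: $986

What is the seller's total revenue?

Total revenue: $4,932

Sorting: 997 (Willow), 987 (Ember), 986 (Lumen), 982 (Arden), 980 (Meridian), 976 (Orion), 975 (Quill), …
Top 5: Willow, Ember, Lumen, Arden, Meridian.
Total revenue = 997 + 987 + 986 + 982 + 980 = $4,932.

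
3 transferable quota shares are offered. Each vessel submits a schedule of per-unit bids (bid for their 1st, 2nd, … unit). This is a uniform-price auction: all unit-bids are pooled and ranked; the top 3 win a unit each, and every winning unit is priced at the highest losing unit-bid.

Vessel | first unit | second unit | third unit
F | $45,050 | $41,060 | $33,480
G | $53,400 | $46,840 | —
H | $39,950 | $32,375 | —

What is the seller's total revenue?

All unit-bids, highest first — top 3: 53,400 (G-1), 46,840 (G-2), 45,050 (F-1)
First bid not allocated: $41,060.
Allocation: F 1, G 2. Every unit priced at $41,060.
Revenue = 3 × 41,060 = $123,180.

Total revenue: $123,180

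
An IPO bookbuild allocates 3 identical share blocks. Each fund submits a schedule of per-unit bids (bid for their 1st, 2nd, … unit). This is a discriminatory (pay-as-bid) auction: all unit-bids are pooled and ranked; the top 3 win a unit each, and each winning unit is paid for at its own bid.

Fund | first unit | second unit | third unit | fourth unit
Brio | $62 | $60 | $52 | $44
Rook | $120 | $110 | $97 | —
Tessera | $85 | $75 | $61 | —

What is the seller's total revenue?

All unit-bids, highest first — top 3: 120 (Rook-1), 110 (Rook-2), 97 (Rook-3)
Next rejected bid: $85 (not a price — pay-as-bid).
Each winning unit pays its own bid.
Revenue = 120 + 110 + 97 = $327.

Total revenue: $327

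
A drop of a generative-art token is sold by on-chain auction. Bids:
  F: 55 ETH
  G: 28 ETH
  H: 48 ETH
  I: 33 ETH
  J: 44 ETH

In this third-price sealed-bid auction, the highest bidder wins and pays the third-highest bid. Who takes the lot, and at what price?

Third-price sealed-bid auction: the highest bidder wins and pays the third-highest bid.
Bids ranked: 55 (F) > 48 (H) > 44 (J) > 33 (I) > 28 (G)
F is highest; pays the third-highest bid, 44 ETH.

F pays 44 ETH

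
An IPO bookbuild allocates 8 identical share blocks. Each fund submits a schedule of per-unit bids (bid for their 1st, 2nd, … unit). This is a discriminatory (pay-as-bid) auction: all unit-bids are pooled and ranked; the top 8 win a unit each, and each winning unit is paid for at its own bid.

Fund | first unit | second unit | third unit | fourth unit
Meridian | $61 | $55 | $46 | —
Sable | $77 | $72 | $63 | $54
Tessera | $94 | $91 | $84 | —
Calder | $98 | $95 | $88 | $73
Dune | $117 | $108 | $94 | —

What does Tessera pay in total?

Pooled unit-bids ranked (top 8): 117 (Dune-1), 108 (Dune-2), 98 (Calder-1), 95 (Calder-2), 94 (Tessera-1), 94 (Dune-3), 91 (Tessera-2), 88 (Calder-3)
Next rejected bid: $84 (not a price — pay-as-bid).
Tessera's winning unit-bids: 94 + 91 = $185.

Tessera pays $185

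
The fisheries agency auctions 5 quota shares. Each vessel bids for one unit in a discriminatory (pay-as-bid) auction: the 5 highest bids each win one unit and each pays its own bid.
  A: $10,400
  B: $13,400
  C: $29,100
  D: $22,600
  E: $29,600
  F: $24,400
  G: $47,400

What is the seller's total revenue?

Total revenue: $153,100

Ordering the bids: 47,400 (G), 29,600 (E), 29,100 (C), 24,400 (F), 22,600 (D), 13,400 (B), 10,400 (A)
The 5 highest are G, E, C, F, D.
Total revenue = 47,400 + 29,600 + 29,100 + 24,400 + 22,600 = $153,100.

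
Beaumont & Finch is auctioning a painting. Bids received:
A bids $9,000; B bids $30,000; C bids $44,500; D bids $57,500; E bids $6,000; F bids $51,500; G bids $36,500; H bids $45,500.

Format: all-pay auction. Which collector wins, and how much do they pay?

D pays $57,500

Bids ranked: 57,500 (D) > 51,500 (F) > 45,500 (H) > 44,500 (C) > 36,500 (G) > 30,000 (B) > …
D wins with the top bid; all bids are sunk regardless.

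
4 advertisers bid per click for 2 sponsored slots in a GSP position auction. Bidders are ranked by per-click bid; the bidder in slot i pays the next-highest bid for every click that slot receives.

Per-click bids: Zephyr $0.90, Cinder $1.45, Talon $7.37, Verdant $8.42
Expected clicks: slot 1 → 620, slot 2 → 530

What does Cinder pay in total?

Sorting advertisers: $8.42 (Verdant) > $7.37 (Talon) > $1.45 (Cinder) > …
Cinder ranks below slot 2 → no slot, pays nothing.

Cinder pays $0.00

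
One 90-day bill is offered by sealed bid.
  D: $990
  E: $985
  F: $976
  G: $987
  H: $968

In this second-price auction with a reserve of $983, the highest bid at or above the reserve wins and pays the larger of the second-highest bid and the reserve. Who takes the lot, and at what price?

Rule: the highest bid at or above the reserve wins and pays the larger of the second-highest bid and the reserve.
Bids ranked: 990 (D) > 987 (G) > 985 (E) > 976 (F) > 968 (H)
D has the top bid at or above the reserve ($990).
Second-highest bid $987 exceeds the reserve $983 → payment $987.

D pays $987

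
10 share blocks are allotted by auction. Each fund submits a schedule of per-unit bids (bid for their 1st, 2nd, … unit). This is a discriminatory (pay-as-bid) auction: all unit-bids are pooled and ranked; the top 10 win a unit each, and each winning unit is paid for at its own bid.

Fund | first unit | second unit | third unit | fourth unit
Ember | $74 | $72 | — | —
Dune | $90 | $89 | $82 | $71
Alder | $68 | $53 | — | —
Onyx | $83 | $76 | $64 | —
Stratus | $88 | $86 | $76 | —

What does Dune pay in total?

Pooled unit-bids ranked (top 10): 90 (Dune-1), 89 (Dune-2), 88 (Stratus-1), 86 (Stratus-2), 83 (Onyx-1), 82 (Dune-3), 76 (Onyx-2), 76 (Stratus-3), 74 (Ember-1), 72 (Ember-2)
Next rejected bid: $71 (not a price — pay-as-bid).
Dune's winning unit-bids: 90 + 89 + 82 = $261.

Dune pays $261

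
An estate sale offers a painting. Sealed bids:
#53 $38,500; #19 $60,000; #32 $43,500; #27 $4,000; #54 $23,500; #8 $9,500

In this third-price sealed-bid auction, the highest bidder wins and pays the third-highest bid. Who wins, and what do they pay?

#19 pays $38,500

Bids ranked: 60,000 (#19) > 43,500 (#32) > 38,500 (#53) > 23,500 (#54) > 9,500 (#8) > 4,000 (#27)
#19 is highest; pays the third-highest bid, $38,500.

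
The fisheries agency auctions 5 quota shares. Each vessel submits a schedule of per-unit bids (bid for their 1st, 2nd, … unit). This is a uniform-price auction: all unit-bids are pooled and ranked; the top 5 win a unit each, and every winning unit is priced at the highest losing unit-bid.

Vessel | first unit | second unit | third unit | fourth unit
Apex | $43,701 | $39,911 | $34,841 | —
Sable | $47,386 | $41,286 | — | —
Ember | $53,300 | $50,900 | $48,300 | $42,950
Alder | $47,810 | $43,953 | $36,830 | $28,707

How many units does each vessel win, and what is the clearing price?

Alder 1, Ember 3, Sable 1; clearing price $43,953

Pooled unit-bids ranked (top 5): 53,300 (Ember-1), 50,900 (Ember-2), 48,300 (Ember-3), 47,810 (Alder-1), 47,386 (Sable-1)
Highest rejected unit-bid = $43,953.
Allocation: Alder 1, Ember 3, Sable 1.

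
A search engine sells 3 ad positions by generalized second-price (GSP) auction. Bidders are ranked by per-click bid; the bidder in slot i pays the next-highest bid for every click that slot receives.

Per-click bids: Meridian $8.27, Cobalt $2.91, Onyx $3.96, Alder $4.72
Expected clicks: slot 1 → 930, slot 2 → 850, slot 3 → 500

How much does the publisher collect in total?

Total revenue: $9210.60

Sorting advertisers: $8.27 (Meridian) > $4.72 (Alder) > $3.96 (Onyx) > $2.91 (Cobalt)
Slot 1: Meridian pays $4.72 × 930 = $4389.60
Slot 2: Alder pays $3.96 × 850 = $3366.00
Slot 3: Onyx pays $2.91 × 500 = $1455.00
Total = $9210.60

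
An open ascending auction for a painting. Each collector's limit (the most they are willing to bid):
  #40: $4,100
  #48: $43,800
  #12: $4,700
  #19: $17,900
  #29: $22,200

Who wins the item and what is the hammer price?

#48 wins at $22,200

Limits in order: 43,800 (#48) > 22,200 (#29) > 17,900 (#19) > 4,700 (#12) > 4,100 (#40)
Bidding ends when #29 exits at $22,200; #48 takes it.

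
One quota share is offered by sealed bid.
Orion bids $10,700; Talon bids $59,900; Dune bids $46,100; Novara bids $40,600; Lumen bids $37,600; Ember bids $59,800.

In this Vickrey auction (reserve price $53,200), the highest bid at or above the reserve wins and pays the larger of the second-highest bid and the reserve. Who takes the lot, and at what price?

Talon pays $59,800

Bids in order: 59,900 (Talon) > 59,800 (Ember) > 46,100 (Dune) > 40,600 (Novara) > 37,600 (Lumen) > 10,700 (Orion)
Highest eligible bid: Talon at $59,900.
max(second-highest $59,800, reserve $53,200) = $59,800; the reserve does not bind.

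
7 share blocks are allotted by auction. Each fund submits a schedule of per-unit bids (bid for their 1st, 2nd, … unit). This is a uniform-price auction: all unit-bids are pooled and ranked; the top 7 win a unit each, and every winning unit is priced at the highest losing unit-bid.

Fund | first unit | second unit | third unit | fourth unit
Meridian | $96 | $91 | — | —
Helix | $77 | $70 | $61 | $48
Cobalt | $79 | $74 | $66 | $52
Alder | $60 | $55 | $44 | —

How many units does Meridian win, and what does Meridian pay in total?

Pooled unit-bids ranked (top 7): 96 (Meridian-1), 91 (Meridian-2), 79 (Cobalt-1), 77 (Helix-1), 74 (Cobalt-2), 70 (Helix-2), 66 (Cobalt-3)
Highest rejected unit-bid = $61.
Meridian wins 2 unit(s) at $61 each.

Meridian: 2 units, pays $122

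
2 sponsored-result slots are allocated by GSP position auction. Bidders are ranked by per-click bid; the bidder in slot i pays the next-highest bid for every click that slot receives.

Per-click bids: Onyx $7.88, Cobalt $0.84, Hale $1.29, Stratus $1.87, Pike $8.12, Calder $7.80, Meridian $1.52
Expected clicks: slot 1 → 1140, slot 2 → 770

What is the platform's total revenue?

Ranked by bid: $8.12 (Pike) > $7.88 (Onyx) > $7.80 (Calder) > …
Slot 1: Pike pays $7.88 × 1140 = $8983.20
Slot 2: Onyx pays $7.80 × 770 = $6006.00
Total = $14989.20

Total revenue: $14989.20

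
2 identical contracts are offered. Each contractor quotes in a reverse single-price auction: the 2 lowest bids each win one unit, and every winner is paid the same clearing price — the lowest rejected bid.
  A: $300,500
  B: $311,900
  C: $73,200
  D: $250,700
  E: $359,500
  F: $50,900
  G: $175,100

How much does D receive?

Ordering the bids: 50,900 (F), 73,200 (C), 175,100 (G), 250,700 (D), …
The 2 lowest are F, C.
First losing bid is G's $175,100, which sets the uniform price.
D does not win → is paid $0.

D is paid $0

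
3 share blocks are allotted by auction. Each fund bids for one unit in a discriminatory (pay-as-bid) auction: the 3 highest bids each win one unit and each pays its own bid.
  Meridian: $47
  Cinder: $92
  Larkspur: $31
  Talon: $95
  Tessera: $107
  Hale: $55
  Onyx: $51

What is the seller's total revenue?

Sorting: 107 (Tessera), 95 (Talon), 92 (Cinder), 55 (Hale), 51 (Onyx), …
Winners (3 units): Tessera, Talon, Cinder.
Total revenue = 107 + 95 + 92 = $294.

Total revenue: $294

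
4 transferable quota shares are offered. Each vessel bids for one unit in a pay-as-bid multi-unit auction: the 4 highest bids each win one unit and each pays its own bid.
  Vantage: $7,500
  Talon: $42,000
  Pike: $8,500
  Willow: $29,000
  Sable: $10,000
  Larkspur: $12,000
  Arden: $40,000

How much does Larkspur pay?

Bids ranked high→low: 42,000 (Talon), 40,000 (Arden), 29,000 (Willow), 12,000 (Larkspur), 10,000 (Sable), 8,500 (Pike), …
The 4 highest are Talon, Arden, Willow, Larkspur.
Larkspur wins → own bid $12,000.

Larkspur pays $12,000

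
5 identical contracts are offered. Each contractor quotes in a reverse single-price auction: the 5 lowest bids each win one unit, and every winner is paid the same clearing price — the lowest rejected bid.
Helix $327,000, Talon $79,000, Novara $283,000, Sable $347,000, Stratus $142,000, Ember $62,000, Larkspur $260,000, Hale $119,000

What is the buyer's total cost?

Total cost: $1,415,000

Sorting: 62,000 (Ember), 79,000 (Talon), 119,000 (Hale), 142,000 (Stratus), 260,000 (Larkspur), 283,000 (Novara), 327,000 (Helix), …
Winners (5 units): Ember, Talon, Hale, Stratus, Larkspur.
Clearing price = lowest rejected bid = $283,000.
Total cost = 5 × $283,000 = $1,415,000.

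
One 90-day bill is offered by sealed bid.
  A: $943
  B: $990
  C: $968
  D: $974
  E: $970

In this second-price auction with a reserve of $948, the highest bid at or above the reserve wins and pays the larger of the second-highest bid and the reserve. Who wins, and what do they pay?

Bids ranked: 990 (B) > 974 (D) > 970 (E) > 968 (C) > 943 (A)
B has the top bid at or above the reserve ($990).
Second-highest bid $974 exceeds the reserve $948 → payment $974.

B pays $974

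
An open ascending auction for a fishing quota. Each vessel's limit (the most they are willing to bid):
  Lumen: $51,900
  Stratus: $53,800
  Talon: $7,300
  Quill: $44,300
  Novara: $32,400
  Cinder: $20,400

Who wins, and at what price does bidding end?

Sorting limits: 53,800 (Stratus) > 51,900 (Lumen) > 44,300 (Quill) > 32,400 (Novara) > 20,400 (Cinder) > 7,300 (Talon)
Lumen is the last rival to drop out, at $51,900; Stratus remains and wins at that price.

Stratus wins at $51,900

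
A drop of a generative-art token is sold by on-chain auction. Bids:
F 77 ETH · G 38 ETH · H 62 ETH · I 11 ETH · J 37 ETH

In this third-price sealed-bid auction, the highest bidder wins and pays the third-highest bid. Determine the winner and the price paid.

Sorting bids: 77 (F) > 62 (H) > 38 (G) > 37 (J) > 11 (I)
F is highest; pays the third-highest bid, 38 ETH.

F pays 38 ETH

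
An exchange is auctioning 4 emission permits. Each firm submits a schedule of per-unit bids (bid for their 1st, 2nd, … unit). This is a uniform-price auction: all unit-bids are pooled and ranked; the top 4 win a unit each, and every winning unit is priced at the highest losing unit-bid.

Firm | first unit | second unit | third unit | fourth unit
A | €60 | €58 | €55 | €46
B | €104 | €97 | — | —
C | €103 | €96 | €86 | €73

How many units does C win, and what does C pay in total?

C: 2 units, pays €172

All unit-bids, highest first — top 4: 104 (B-1), 103 (C-1), 97 (B-2), 96 (C-2)
First bid not allocated: €86.
C wins 2 unit(s) at €86 each.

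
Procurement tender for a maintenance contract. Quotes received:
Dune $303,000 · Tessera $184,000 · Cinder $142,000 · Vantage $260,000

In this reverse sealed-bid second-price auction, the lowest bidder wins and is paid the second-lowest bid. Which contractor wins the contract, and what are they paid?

Cinder is paid $184,000

Sorting bids: 142,000 (Cinder) < 184,000 (Tessera) < 260,000 (Vantage) < 303,000 (Dune)
Second-price: Cinder is paid Tessera's bid of $184,000.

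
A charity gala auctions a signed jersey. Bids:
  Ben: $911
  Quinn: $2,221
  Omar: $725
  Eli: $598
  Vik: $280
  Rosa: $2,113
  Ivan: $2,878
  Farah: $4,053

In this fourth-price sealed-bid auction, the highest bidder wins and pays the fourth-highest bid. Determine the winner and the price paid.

Bids ranked: 4,053 (Farah) > 2,878 (Ivan) > 2,221 (Quinn) > 2,113 (Rosa) > 911 (Ben) > 725 (Omar) > …
Farah wins; payment is bid #4 in the ranking = $2,113.

Farah pays $2,113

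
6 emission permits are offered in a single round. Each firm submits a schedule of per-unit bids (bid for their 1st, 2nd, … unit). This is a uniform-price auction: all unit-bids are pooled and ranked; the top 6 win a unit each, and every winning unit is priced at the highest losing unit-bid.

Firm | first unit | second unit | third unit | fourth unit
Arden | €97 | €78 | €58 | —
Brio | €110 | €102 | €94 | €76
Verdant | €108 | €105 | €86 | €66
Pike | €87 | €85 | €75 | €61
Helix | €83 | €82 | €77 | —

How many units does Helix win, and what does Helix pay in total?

Helix: 0 units, pays €0

All unit-bids, highest first — top 6: 110 (Brio-1), 108 (Verdant-1), 105 (Verdant-2), 102 (Brio-2), 97 (Arden-1), 94 (Brio-3)
Highest rejected unit-bid = €87.
Helix wins 0 unit(s) at €87 each.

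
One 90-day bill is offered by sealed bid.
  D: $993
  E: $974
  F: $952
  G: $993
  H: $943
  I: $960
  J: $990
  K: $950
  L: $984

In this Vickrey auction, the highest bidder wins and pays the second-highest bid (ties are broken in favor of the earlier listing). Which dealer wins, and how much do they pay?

D pays $993

Bids in order: 993 (D) > 993 (G) > 990 (J) > 984 (L) > 974 (E) > 960 (I) > …
D and G tie at $993; tie-break gives it to D.
Second-price: D pays G's bid of $993.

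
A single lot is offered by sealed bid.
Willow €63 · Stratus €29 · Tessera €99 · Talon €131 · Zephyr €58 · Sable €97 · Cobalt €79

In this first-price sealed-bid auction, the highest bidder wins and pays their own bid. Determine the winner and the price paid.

Sorting bids: 131 (Talon) > 99 (Tessera) > 97 (Sable) > 79 (Cobalt) > 63 (Willow) > 58 (Zephyr) > …
First-price: Talon pays what they bid, €131.

Talon pays €131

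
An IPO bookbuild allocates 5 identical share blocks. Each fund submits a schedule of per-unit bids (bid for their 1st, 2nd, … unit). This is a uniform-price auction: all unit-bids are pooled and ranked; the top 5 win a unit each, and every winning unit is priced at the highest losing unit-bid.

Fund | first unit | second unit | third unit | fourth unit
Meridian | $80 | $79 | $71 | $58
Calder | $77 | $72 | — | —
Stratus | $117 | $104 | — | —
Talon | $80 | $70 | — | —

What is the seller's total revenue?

Total revenue: $385

Merging the schedules and taking the best 5: 117 (Stratus-1), 104 (Stratus-2), 80 (Meridian-1), 80 (Talon-1), 79 (Meridian-2)
First bid not allocated: $77.
Allocation: Meridian 2, Stratus 2, Talon 1. Every unit priced at $77.
Revenue = 5 × 77 = $385.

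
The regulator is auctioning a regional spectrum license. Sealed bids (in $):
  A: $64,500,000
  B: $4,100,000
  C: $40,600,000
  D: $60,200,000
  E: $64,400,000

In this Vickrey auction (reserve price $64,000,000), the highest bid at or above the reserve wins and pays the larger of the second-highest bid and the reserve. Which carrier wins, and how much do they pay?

Bids in order: 64,500,000 (A) > 64,400,000 (E) > 60,200,000 (D) > 40,600,000 (C) > 4,100,000 (B)
A has the top bid at or above the reserve ($64,500,000).
Second-highest bid $64,400,000 exceeds the reserve $64,000,000 → payment $64,400,000.

A pays $64,400,000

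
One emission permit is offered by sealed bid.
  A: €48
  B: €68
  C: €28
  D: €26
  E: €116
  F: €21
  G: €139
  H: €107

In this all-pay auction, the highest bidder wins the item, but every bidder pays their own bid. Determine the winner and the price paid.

Sorting bids: 139 (G) > 116 (E) > 107 (H) > 68 (B) > 48 (A) > 28 (C) > …
G is highest and takes the item; every bidder forfeits their bid.

G pays €139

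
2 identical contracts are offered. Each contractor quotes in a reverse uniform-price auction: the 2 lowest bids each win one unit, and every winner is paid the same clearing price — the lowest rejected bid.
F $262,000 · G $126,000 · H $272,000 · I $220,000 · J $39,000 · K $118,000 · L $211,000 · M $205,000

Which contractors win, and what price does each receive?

Sorting: 39,000 (J), 118,000 (K), 126,000 (G), 205,000 (M), …
Lowest 2: J, K.
First losing bid is G's $126,000, which sets the uniform price.

J, K; each is paid $126,000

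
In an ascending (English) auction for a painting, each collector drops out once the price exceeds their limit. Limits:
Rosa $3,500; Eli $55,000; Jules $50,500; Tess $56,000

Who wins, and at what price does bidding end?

Tess wins at $55,000

Sorting limits: 56,000 (Tess) > 55,000 (Eli) > 50,500 (Jules) > 3,500 (Rosa)
Eli is the last rival to drop out, at $55,000; Tess remains and wins at that price.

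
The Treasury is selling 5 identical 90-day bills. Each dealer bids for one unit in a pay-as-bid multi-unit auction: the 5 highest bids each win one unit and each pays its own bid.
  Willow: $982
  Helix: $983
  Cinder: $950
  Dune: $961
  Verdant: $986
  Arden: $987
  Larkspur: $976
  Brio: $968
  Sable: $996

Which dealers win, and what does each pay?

Sable $996, Arden $987, Verdant $986, Helix $983, Willow $982

Sorting: 996 (Sable), 987 (Arden), 986 (Verdant), 983 (Helix), 982 (Willow), 976 (Larkspur), 968 (Brio), …
The 5 highest are Sable, Arden, Verdant, Helix, Willow.
Each winner pays its own bid: Sable $996, Arden $987, Verdant $986, Helix $983, Willow $982.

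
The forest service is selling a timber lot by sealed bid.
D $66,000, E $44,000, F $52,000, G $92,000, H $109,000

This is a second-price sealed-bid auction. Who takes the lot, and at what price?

Sorting bids: 109,000 (H) > 92,000 (G) > 66,000 (D) > 52,000 (F) > 44,000 (E)
Second-price: H pays G's bid of $92,000.

H pays $92,000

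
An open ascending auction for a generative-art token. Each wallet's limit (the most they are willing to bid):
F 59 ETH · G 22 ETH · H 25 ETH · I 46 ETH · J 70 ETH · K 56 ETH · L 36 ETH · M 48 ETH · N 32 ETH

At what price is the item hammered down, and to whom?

J wins at 59 ETH

Rule: the price rises until one bidder remains; the winner pays the price at which the last rival dropped out.
Limits ranked: 70 (J) > 59 (F) > 56 (K) > 48 (M) > 46 (I) > 36 (L) > …
F is the last rival to drop out, at 59 ETH; J remains and wins at that price.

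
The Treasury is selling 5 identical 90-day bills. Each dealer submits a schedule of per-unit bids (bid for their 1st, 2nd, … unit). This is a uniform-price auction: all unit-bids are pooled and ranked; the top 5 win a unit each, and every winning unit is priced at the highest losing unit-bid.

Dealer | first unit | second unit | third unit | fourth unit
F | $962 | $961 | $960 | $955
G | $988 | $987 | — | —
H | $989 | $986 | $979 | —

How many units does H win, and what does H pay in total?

Pooled unit-bids ranked (top 5): 989 (H-1), 988 (G-1), 987 (G-2), 986 (H-2), 979 (H-3)
First bid not allocated: $962.
H wins 3 unit(s) at $962 each.

H: 3 units, pays $2,886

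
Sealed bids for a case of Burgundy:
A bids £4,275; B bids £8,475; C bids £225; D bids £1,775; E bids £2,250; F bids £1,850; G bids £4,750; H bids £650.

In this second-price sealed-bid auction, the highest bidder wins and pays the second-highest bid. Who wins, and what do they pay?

B pays £4,750

Sorting bids: 8,475 (B) > 4,750 (G) > 4,275 (A) > 2,250 (E) > 1,850 (F) > 1,775 (D) > …
Second-price: B pays G's bid of £4,750.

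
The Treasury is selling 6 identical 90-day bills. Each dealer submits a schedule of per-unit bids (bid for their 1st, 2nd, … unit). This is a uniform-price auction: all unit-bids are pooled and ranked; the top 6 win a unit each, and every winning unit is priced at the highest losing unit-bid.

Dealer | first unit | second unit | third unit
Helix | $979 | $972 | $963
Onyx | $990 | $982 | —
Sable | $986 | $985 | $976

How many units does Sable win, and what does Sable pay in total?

Sable: 3 units, pays $2,916

Merging the schedules and taking the best 6: 990 (Onyx-1), 986 (Sable-1), 985 (Sable-2), 982 (Onyx-2), 979 (Helix-1), 976 (Sable-3)
Highest rejected unit-bid = $972.
Sable wins 3 unit(s) at $972 each.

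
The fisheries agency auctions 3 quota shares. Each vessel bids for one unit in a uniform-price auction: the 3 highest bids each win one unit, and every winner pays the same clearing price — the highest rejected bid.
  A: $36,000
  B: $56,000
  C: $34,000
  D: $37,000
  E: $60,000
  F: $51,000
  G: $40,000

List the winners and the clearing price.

E, B, F; each pays $40,000

Ordering the bids: 60,000 (E), 56,000 (B), 51,000 (F), 40,000 (G), 37,000 (D), …
Top 3: E, B, F.
First losing bid is G's $40,000, which sets the uniform price.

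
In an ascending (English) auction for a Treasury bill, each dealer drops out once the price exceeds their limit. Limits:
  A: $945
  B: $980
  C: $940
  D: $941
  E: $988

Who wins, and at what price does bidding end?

Limits in order: 988 (E) > 980 (B) > 945 (A) > 941 (D) > 940 (C)
B is the last rival to drop out, at $980; E remains and wins at that price.

E wins at $980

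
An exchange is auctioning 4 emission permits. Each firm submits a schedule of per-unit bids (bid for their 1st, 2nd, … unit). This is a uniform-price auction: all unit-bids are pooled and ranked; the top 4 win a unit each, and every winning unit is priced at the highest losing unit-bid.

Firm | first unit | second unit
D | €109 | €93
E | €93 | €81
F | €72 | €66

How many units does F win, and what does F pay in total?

All unit-bids, highest first — top 4: 109 (D-1), 93 (D-2), 93 (E-1), 81 (E-2)
Highest rejected unit-bid = €72.
F wins 0 unit(s) at €72 each.

F: 0 units, pays €0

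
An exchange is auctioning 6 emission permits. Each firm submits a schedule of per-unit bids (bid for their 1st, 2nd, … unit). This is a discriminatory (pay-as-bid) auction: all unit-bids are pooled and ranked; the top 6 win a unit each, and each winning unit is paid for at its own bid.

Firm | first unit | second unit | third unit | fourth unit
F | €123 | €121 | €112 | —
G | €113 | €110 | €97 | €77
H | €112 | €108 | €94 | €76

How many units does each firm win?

F 3, G 2, H 1

Merging the schedules and taking the best 6: 123 (F-1), 121 (F-2), 113 (G-1), 112 (F-3), 112 (H-1), 110 (G-2)
Next rejected bid: €108 (not a price — pay-as-bid).
Allocation: F 3, G 2, H 1.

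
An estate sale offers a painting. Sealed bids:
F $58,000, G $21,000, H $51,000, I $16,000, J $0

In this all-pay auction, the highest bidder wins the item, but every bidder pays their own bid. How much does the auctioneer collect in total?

Total revenue: $146,000

Sorting bids: 58,000 (F) > 51,000 (H) > 21,000 (G) > 16,000 (I) > 0 (J)
F wins with the top bid; all bids are sunk regardless.
Every bidder forfeits their bid regardless of winning.
Revenue = 58,000 + 21,000 + 51,000 + 16,000 + 0 = $146,000.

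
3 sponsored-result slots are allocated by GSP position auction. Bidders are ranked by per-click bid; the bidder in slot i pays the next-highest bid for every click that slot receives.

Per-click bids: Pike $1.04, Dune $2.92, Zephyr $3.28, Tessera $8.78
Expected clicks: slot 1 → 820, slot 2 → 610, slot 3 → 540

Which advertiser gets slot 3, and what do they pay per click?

Dune; $1.04 per click

Sorting advertisers: $8.78 (Tessera) > $3.28 (Zephyr) > $2.92 (Dune) > $1.04 (Pike)
Slot 3 goes to the third-ranked bidder, Dune, who pays the next bid down: $1.04/click.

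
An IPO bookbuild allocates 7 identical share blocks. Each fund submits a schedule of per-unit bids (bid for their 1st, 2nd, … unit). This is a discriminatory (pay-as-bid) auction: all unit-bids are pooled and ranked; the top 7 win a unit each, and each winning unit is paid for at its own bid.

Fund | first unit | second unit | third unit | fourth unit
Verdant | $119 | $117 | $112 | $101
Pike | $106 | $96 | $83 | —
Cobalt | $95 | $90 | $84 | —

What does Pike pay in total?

Pike pays $202

Merging the schedules and taking the best 7: 119 (Verdant-1), 117 (Verdant-2), 112 (Verdant-3), 106 (Pike-1), 101 (Verdant-4), 96 (Pike-2), 95 (Cobalt-1)
Next rejected bid: $90 (not a price — pay-as-bid).
Pike's winning unit-bids: 106 + 96 = $202.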